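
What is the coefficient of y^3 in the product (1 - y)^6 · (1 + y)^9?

Coefficient of y^3 = Σ_{j} C(6,j)·(-1)^j·C(9,3-j)·1^(3-j) for j from 0 to 3.
= 84 + (-216) + 135 + (-20) = -17.

-17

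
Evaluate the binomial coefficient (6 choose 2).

C(6,2) = (6·5) / 2! = 30 / 2 = 15.

15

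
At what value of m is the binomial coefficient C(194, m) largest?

97

C(194,m) is maximized at m = 194/2 = 97.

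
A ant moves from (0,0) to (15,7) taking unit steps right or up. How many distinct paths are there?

Each path is a sequence of 22 steps with 15 rights: C(22,15) = 170544.

170544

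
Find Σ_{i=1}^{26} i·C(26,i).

Differentiating (1+x)^26 and setting x=1: Σ i·C(26,i) = 26·2^25 = 872415232.

872415232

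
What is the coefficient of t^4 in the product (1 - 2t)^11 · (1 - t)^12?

Coefficient of t^4 = Σ_{j} C(11,j)·(-2)^j·C(12,4-j)·(-1)^(4-j) for j from 0 to 4.
= 495 + 4840 + 14520 + 15840 + 5280 = 40975.

40975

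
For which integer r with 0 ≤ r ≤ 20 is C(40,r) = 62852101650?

C(40,r) increases on 0 ≤ r ≤ 20. C(40,15) = 40225345056 and C(40,16) = 62852101650, so r = 16.

16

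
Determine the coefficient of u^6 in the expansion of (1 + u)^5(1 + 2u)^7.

Coefficient of u^6 = Σ_{j} C(5,j)·1^j·C(7,6-j)·2^(6-j) for j from 0 to 5.
= 448 + 3360 + 5600 + 2800 + 420 + 14 = 12642.

12642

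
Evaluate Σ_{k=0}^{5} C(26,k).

1 + 26 + 325 + 2600 + 14950 + 65780 = 83682.

83682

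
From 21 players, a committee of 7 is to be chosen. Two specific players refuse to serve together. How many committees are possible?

104652

All 7-subsets: C(21,7) = 116280. Those containing both fixed elements: C(19,5) = 11628.
116280 − 11628 = 104652.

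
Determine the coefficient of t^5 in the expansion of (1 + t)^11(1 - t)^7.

Coefficient of t^5 = Σ_{j} C(11,j)·1^j·C(7,5-j)·(-1)^(5-j) for j from 0 to 5.
= (-21) + 385 + (-1925) + 3465 + (-2310) + 462 = 56.

56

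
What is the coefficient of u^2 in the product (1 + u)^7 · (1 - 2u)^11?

Coefficient of u^2 = Σ_{j} C(7,j)·1^j·C(11,2-j)·(-2)^(2-j) for j from 0 to 2.
= 220 + (-154) + 21 = 87.

87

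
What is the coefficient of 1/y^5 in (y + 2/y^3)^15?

General term: C(15,j)·(y)^j·(2/y^3)^(15-j), with y-exponent 1j − 3(15−j) = 4j − 45.
Set 4j − 45 = -5: j = 10.
C(15,10) = 3003; 1^10 = 1; 2^5 = 32.
Coefficient = 3003 · 1 · 32 = 96096.

96096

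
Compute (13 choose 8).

1287

C(13,8) = C(13,5) by symmetry.
C(13,5) = (13·12·11·10·9) / 5! = 154440 / 120 = 1287.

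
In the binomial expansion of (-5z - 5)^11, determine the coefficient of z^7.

-16113281250

The general term is C(11,j)·(-5z)^j·(-5)^(11-j); the z^7 term has j = 7.
C(11,7) = 330.
Coefficient = C(11,7) · (-5)^7 · (-5)^4 = 330 · (-78125) · 625 = -16113281250.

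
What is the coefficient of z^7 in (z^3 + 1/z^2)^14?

3432

General term: C(14,j)·(z^3)^j·(1/z^2)^(14-j), with z-exponent 3j − 2(14−j) = 5j − 28.
Set 5j − 28 = 7: j = 7.
C(14,7) = 3432; 1^7 = 1; 1^7 = 1.
Coefficient = 3432 · 1 · 1 = 3432.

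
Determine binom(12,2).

66

C(12,2) = (12·11) / 2! = 132 / 2 = 66.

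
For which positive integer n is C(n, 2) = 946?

n(n−1)/2 = 946 ⇒ n(n−1) = 1892. Since 44·43 = 1892, n = 44.

44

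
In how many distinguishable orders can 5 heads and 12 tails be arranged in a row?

Choose positions for the heads: C(17,5) = 6188.

6188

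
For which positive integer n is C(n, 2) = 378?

n(n−1)/2 = 378 ⇒ n(n−1) = 756. Since 28·27 = 756, n = 28.

28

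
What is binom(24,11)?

C(24,11) = (24·23·22·21·20·19·18·17·16·15·14) / 11! = 99638080819200 / 39916800 = 2496144.

2496144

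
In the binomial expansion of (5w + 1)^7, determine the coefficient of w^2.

525

The general term is C(7,j)·(5w)^j·(1)^(7-j); the w^2 term has j = 2.
C(7,2) = 21.
Coefficient = C(7,2) · 5^2 = 21 · 25 = 525.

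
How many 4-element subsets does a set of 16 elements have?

C(16,4) = (16·15·14·13) / 4! = 43680 / 24 = 1820.

1820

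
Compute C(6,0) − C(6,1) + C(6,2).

10

The partial alternating sum Σ_{k=0}^{2} (−1)^k C(6,k) = (−1)^2 C(5,2) = 10.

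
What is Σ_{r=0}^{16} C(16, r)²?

601080390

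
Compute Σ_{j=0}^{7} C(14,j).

1 + 14 + 91 + 364 + 1001 + 2002 + 3003 + 3432 = 9908.

9908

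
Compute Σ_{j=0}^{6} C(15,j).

9949

1 + 15 + 105 + 455 + 1365 + 3003 + 5005 = 9949.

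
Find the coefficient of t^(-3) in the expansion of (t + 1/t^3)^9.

84

General term: C(9,j)·(t)^j·(1/t^3)^(9-j), with t-exponent 1j − 3(9−j) = 4j − 27.
Set 4j − 27 = -3: j = 6.
C(9,6) = 84; 1^6 = 1; 1^3 = 1.
Coefficient = 84 · 1 · 1 = 84.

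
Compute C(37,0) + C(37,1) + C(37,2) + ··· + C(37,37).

Setting x = 1 in (1+x)^37 gives Σ C(37,k) = 2^37 = 137438953472.

137438953472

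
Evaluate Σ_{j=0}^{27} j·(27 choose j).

Since j·C(27,j) = 27·C(26,j−1), the sum is 27·2^26 = 27·67108864 = 1811939328.

1811939328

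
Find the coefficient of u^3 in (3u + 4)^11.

The general term is C(11,j)·(3u)^j·(4)^(11-j); the u^3 term has j = 3.
C(11,3) = 165.
Coefficient = C(11,3) · 3^3 · 4^8 = 165 · 27 · 65536 = 291962880.

291962880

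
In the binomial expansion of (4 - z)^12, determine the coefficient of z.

The general term is C(12,j)·(4)^j·(-z)^(12-j); the z^1 term has j = 11.
C(12,11) = 12.
Coefficient = C(12,11) · 4^11 · (-1)^1 = 12 · 4194304 · (-1) = -50331648.

-50331648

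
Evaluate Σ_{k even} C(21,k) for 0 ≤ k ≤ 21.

Even-k terms of row 21 sum to 2^20 = 1048576.

1048576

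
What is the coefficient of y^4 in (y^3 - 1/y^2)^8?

70

General term: C(8,j)·(y^3)^j·(-1/y^2)^(8-j), with y-exponent 3j − 2(8−j) = 5j − 16.
Set 5j − 16 = 4: j = 4.
C(8,4) = 70; 1^4 = 1; (-1)^4 = 1.
Coefficient = 70 · 1 · 1 = 70.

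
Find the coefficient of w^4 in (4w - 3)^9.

The general term is C(9,j)·(4w)^j·(-3)^(9-j); the w^4 term has j = 4.
C(9,4) = 126.
Coefficient = C(9,4) · 4^4 · (-3)^5 = 126 · 256 · (-243) = -7838208.

-7838208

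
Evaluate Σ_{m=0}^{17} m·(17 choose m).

1114112

Since m·C(17,m) = 17·C(16,m−1), the sum is 17·2^16 = 17·65536 = 1114112.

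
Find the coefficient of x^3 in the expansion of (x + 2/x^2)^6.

General term: C(6,j)·(x)^j·(2/x^2)^(6-j), with x-exponent 1j − 2(6−j) = 3j − 12.
Set 3j − 12 = 3: j = 5.
C(6,5) = 6; 1^5 = 1; 2^1 = 2.
Coefficient = 6 · 1 · 2 = 12.

12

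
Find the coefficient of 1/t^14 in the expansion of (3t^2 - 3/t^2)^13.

455976378

General term: C(13,j)·(3t^2)^j·(-3/t^2)^(13-j), with t-exponent 2j − 2(13−j) = 4j − 26.
Set 4j − 26 = -14: j = 3.
C(13,3) = 286; 3^3 = 27; (-3)^10 = 59049.
Coefficient = 286 · 27 · 59049 = 455976378.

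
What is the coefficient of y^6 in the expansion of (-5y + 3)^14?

307854421875

The general term is C(14,j)·(-5y)^j·(3)^(14-j); the y^6 term has j = 6.
C(14,6) = 3003.
Coefficient = C(14,6) · (-5)^6 · 3^8 = 3003 · 15625 · 6561 = 307854421875.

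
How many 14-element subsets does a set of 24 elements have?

C(24,14) = C(24,10) by symmetry.
C(24,10) = (24·23·22·21·20·19·18·17·16·15) / 10! = 7117005772800 / 3628800 = 1961256.

1961256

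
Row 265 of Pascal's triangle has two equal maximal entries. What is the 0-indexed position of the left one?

For odd n = 265, C(265,i) peaks at i = (n−1)/2 and (n+1)/2; the smaller is 132.

132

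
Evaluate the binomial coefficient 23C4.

8855

C(23,4) = (23·22·21·20) / 4! = 212520 / 24 = 8855.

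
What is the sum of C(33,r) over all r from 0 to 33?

The entries of row 33 sum to 2^33 = 8589934592.

8589934592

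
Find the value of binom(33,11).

193536720

C(33,11) = (33·32·31·30·29·28·27·26·25·24·23) / 11! = 7725366544896000 / 39916800 = 193536720.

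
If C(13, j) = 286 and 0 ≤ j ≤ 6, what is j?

3

C(13,j) increases on 0 ≤ j ≤ 6. C(13,2) = 78 and C(13,3) = 286, so j = 3.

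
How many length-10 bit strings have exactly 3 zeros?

120

Choose the 3 positions: C(10,3) = 120.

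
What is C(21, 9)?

293930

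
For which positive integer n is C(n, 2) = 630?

n(n−1)/2 = 630 ⇒ n(n−1) = 1260. Since 36·35 = 1260, n = 36.

36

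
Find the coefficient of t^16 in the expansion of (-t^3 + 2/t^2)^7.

General term: C(7,j)·(-t^3)^j·(2/t^2)^(7-j), with t-exponent 3j − 2(7−j) = 5j − 14.
Set 5j − 14 = 16: j = 6.
C(7,6) = 7; (-1)^6 = 1; 2^1 = 2.
Coefficient = 7 · 1 · 2 = 14.

14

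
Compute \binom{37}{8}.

38608020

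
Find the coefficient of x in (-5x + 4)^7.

-143360

The general term is C(7,j)·(-5x)^j·(4)^(7-j); the x^1 term has j = 1.
C(7,1) = 7.
Coefficient = C(7,1) · (-5)^1 · 4^6 = 7 · (-5) · 4096 = -143360.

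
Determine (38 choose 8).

48903492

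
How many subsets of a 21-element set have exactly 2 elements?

Choose the 2 positions: C(21,2) = 210.

210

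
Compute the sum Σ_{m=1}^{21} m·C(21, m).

22020096

Differentiating (1+x)^21 and setting x=1: Σ m·C(21,m) = 21·2^20 = 22020096.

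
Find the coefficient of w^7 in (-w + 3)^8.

-24

The general term is C(8,j)·(-w)^j·(3)^(8-j); the w^7 term has j = 7.
C(8,7) = 8.
Coefficient = C(8,7) · (-1)^7 · 3^1 = 8 · (-1) · 3 = -24.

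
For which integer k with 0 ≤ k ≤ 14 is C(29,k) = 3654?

3

C(29,k) increases on 0 ≤ k ≤ 14. C(29,2) = 406 and C(29,3) = 3654, so k = 3.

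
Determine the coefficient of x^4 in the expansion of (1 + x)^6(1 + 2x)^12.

22935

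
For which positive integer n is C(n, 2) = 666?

n(n−1)/2 = 666 ⇒ n(n−1) = 1332. Since 37·36 = 1332, n = 37.

37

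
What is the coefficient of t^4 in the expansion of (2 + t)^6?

60

The general term is C(6,j)·(2)^j·(t)^(6-j); the t^4 term has j = 2.
C(6,2) = 15.
Coefficient = C(6,2) · 2^2 = 15 · 4 = 60.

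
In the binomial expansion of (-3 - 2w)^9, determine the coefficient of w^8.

-6912

The general term is C(9,j)·(-3)^j·(-2w)^(9-j); the w^8 term has j = 1.
C(9,1) = 9.
Coefficient = C(9,1) · (-3)^1 · (-2)^8 = 9 · (-3) · 256 = -6912.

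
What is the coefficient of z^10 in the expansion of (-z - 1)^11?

The general term is C(11,j)·(-z)^j·(-1)^(11-j); the z^10 term has j = 10.
C(11,10) = 11.
Coefficient = C(11,10) · (-1)^1 = 11 · (-1) = -11.

-11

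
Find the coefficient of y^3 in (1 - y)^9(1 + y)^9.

Coefficient of y^3 = Σ_{j} C(9,j)·(-1)^j·C(9,3-j)·1^(3-j) for j from 0 to 3.
= 84 + (-324) + 324 + (-84) = 0.

0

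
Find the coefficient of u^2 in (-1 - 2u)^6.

The general term is C(6,j)·(-1)^j·(-2u)^(6-j); the u^2 term has j = 4.
C(6,4) = 15.
Coefficient = C(6,4) · (-2)^2 = 15 · 4 = 60.

60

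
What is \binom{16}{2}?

C(16,2) = (16·15) / 2! = 240 / 2 = 120.

120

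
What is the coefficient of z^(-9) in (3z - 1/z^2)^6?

-18

General term: C(6,j)·(3z)^j·(-1/z^2)^(6-j), with z-exponent 1j − 2(6−j) = 3j − 12.
Set 3j − 12 = -9: j = 1.
C(6,1) = 6; 3^1 = 3; (-1)^5 = -1.
Coefficient = 6 · 3 · (-1) = -18.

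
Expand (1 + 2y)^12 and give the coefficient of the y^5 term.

25344

The general term is C(12,j)·(1)^j·(2y)^(12-j); the y^5 term has j = 7.
C(12,7) = 792.
Coefficient = C(12,7) · 2^5 = 792 · 32 = 25344.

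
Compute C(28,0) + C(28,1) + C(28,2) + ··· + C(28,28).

268435456

The entries of row 28 sum to 2^28 = 268435456.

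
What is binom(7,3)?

35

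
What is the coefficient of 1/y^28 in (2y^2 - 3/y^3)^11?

General term: C(11,j)·(2y^2)^j·(-3/y^3)^(11-j), with y-exponent 2j − 3(11−j) = 5j − 33.
Set 5j − 33 = -28: j = 1.
C(11,1) = 11; 2^1 = 2; (-3)^10 = 59049.
Coefficient = 11 · 2 · 59049 = 1299078.

1299078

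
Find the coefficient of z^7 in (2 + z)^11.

The general term is C(11,j)·(2)^j·(z)^(11-j); the z^7 term has j = 4.
C(11,4) = 330.
Coefficient = C(11,4) · 2^4 = 330 · 16 = 5280.

5280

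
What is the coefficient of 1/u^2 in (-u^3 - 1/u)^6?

6

General term: C(6,j)·(-u^3)^j·(-1/u)^(6-j), with u-exponent 3j − 1(6−j) = 4j − 6.
Set 4j − 6 = -2: j = 1.
C(6,1) = 6; (-1)^1 = -1; (-1)^5 = -1.
Coefficient = 6 · (-1) · (-1) = 6.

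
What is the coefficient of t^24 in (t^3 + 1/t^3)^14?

364

General term: C(14,j)·(t^3)^j·(1/t^3)^(14-j), with t-exponent 3j − 3(14−j) = 6j − 42.
Set 6j − 42 = 24: j = 11.
C(14,11) = 364; 1^11 = 1; 1^3 = 1.
Coefficient = 364 · 1 · 1 = 364.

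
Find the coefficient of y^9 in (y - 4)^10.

-40

The general term is C(10,j)·(y)^j·(-4)^(10-j); the y^9 term has j = 9.
C(10,9) = 10.
Coefficient = C(10,9) · (-4)^1 = 10 · (-4) = -40.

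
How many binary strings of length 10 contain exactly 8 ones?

45

Choose the 8 positions: C(10,8) = 45.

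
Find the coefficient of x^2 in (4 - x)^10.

The general term is C(10,j)·(4)^j·(-x)^(10-j); the x^2 term has j = 8.
C(10,8) = 45.
Coefficient = C(10,8) · 4^8 = 45 · 65536 = 2949120.

2949120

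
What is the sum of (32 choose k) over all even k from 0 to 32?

Even-k terms of row 32 sum to 2^31 = 2147483648.

2147483648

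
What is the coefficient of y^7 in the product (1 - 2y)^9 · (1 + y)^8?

-1072

Coefficient of y^7 = Σ_{j} C(9,j)·(-2)^j·C(8,7-j)·1^(7-j) for j from 0 to 7.
= 8 + (-504) + 8064 + (-47040) + 112896 + (-112896) + 43008 + (-4608) = -1072.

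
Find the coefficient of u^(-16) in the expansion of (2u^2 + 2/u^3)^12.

2027520

General term: C(12,j)·(2u^2)^j·(2/u^3)^(12-j), with u-exponent 2j − 3(12−j) = 5j − 36.
Set 5j − 36 = -16: j = 4.
C(12,4) = 495; 2^4 = 16; 2^8 = 256.
Coefficient = 495 · 16 · 256 = 2027520.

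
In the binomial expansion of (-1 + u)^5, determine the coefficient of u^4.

-5

The general term is C(5,j)·(-1)^j·(u)^(5-j); the u^4 term has j = 1.
C(5,1) = 5.
Coefficient = C(5,1) · (-1)^1 = 5 · (-1) = -5.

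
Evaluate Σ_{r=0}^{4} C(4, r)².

70

Σ C(4,r)² is the coefficient of x^4 in (1+x)^4(1+x)^4 = (1+x)^8, i.e. C(8,4) = 70.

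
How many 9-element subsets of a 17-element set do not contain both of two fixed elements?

All 9-subsets: C(17,9) = 24310. Those containing both fixed elements: C(15,7) = 6435.
24310 − 6435 = 17875.

17875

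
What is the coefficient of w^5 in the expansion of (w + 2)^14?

1025024

The general term is C(14,j)·(w)^j·(2)^(14-j); the w^5 term has j = 5.
C(14,5) = 2002.
Coefficient = C(14,5) · 2^9 = 2002 · 512 = 1025024.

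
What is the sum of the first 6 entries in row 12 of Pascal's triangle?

1 + 12 + 66 + 220 + 495 + 792 = 1586.

1586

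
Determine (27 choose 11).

13037895

C(27,11) = (27·26·25·24·23·22·21·20·19·18·17) / 11! = 520431047136000 / 39916800 = 13037895.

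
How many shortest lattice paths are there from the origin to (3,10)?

Each path is a sequence of 13 steps with 3 rights: C(13,3) = 286.

286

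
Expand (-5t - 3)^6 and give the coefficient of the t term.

The general term is C(6,j)·(-5t)^j·(-3)^(6-j); the t^1 term has j = 1.
C(6,1) = 6.
Coefficient = C(6,1) · (-5)^1 · (-3)^5 = 6 · (-5) · (-243) = 7290.

7290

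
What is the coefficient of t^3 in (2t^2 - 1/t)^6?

General term: C(6,j)·(2t^2)^j·(-1/t)^(6-j), with t-exponent 2j − 1(6−j) = 3j − 6.
Set 3j − 6 = 3: j = 3.
C(6,3) = 20; 2^3 = 8; (-1)^3 = -1.
Coefficient = 20 · 8 · (-1) = -160.

-160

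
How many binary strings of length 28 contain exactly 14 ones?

40116600

Choose the 14 positions: C(28,14) = 40116600.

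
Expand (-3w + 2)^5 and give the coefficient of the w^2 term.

The general term is C(5,j)·(-3w)^j·(2)^(5-j); the w^2 term has j = 2.
C(5,2) = 10.
Coefficient = C(5,2) · (-3)^2 · 2^3 = 10 · 9 · 8 = 720.

720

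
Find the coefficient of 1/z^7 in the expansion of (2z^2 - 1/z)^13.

General term: C(13,j)·(2z^2)^j·(-1/z)^(13-j), with z-exponent 2j − 1(13−j) = 3j − 13.
Set 3j − 13 = -7: j = 2.
C(13,2) = 78; 2^2 = 4; (-1)^11 = -1.
Coefficient = 78 · 4 · (-1) = -312.

-312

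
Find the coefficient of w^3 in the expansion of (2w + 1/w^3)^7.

448

General term: C(7,j)·(2w)^j·(1/w^3)^(7-j), with w-exponent 1j − 3(7−j) = 4j − 21.
Set 4j − 21 = 3: j = 6.
C(7,6) = 7; 2^6 = 64; 1^1 = 1.
Coefficient = 7 · 64 · 1 = 448.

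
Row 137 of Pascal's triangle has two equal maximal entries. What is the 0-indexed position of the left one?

68

For odd n = 137, C(137,m) peaks at m = (n−1)/2 and (n+1)/2; the smaller is 68.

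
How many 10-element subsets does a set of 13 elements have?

286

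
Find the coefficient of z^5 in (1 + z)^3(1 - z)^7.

0

Coefficient of z^5 = Σ_{j} C(3,j)·1^j·C(7,5-j)·(-1)^(5-j) for j from 0 to 3.
= (-21) + 105 + (-105) + 21 = 0.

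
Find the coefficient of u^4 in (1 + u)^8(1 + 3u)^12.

106333

Coefficient of u^4 = Σ_{j} C(8,j)·1^j·C(12,4-j)·3^(4-j) for j from 0 to 4.
= 40095 + 47520 + 16632 + 2016 + 70 = 106333.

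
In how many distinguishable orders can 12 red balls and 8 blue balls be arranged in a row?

125970

Choose positions for the red balls: C(20,12) = 125970.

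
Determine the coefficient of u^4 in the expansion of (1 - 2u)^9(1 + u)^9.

Coefficient of u^4 = Σ_{j} C(9,j)·(-2)^j·C(9,4-j)·1^(4-j) for j from 0 to 4.
= 126 + (-1512) + 5184 + (-6048) + 2016 = -234.

-234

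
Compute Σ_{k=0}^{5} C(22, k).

1 + 22 + 231 + 1540 + 7315 + 26334 = 35443.

35443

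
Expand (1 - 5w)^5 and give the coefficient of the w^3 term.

-1250

The general term is C(5,j)·(1)^j·(-5w)^(5-j); the w^3 term has j = 2.
C(5,2) = 10.
Coefficient = C(5,2) · (-5)^3 = 10 · (-125) = -1250.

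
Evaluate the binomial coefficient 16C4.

1820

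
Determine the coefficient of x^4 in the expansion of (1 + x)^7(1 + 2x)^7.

4809

Coefficient of x^4 = Σ_{j} C(7,j)·1^j·C(7,4-j)·2^(4-j) for j from 0 to 4.
= 560 + 1960 + 1764 + 490 + 35 = 4809.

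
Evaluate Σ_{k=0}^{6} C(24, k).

190051

1 + 24 + 276 + 2024 + 10626 + 42504 + 134596 = 190051.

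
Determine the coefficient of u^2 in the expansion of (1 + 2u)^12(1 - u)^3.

195

Coefficient of u^2 = Σ_{j} C(12,j)·2^j·C(3,2-j)·(-1)^(2-j) for j from 0 to 2.
= 3 + (-72) + 264 = 195.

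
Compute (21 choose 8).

C(21,8) = (21·20·19·18·17·16·15·14) / 8! = 8204716800 / 40320 = 203490.

203490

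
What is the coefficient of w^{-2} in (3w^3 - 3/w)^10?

General term: C(10,j)·(3w^3)^j·(-3/w)^(10-j), with w-exponent 3j − 1(10−j) = 4j − 10.
Set 4j − 10 = -2: j = 2.
C(10,2) = 45; 3^2 = 9; (-3)^8 = 6561.
Coefficient = 45 · 9 · 6561 = 2657205.

2657205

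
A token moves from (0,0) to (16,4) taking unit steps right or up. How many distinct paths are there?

4845

Each path is a sequence of 20 steps with 16 rights: C(20,16) = 4845.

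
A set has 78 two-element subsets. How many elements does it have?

n(n−1)/2 = 78 ⇒ n(n−1) = 156. Since 13·12 = 156, n = 13.

13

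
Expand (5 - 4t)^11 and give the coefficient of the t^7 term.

-3379200000

The general term is C(11,j)·(5)^j·(-4t)^(11-j); the t^7 term has j = 4.
C(11,4) = 330.
Coefficient = C(11,4) · 5^4 · (-4)^7 = 330 · 625 · (-16384) = -3379200000.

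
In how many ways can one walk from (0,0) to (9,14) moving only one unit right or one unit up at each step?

Each path is a sequence of 23 steps with 9 rights: C(23,9) = 817190.

817190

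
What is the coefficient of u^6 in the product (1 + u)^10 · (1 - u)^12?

-75

Coefficient of u^6 = Σ_{j} C(10,j)·1^j·C(12,6-j)·(-1)^(6-j) for j from 0 to 6.
= 924 + (-7920) + 22275 + (-26400) + 13860 + (-3024) + 210 = -75.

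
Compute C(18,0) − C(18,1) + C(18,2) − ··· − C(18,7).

-19448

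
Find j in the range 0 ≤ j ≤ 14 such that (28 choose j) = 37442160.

C(28,j) increases on 0 ≤ j ≤ 14. C(28,12) = 30421755 and C(28,13) = 37442160, so j = 13.

13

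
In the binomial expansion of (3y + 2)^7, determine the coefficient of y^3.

15120

The general term is C(7,j)·(3y)^j·(2)^(7-j); the y^3 term has j = 3.
C(7,3) = 35.
Coefficient = C(7,3) · 3^3 · 2^4 = 35 · 27 · 16 = 15120.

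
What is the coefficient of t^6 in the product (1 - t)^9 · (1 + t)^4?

36

Coefficient of t^6 = Σ_{j} C(9,j)·(-1)^j·C(4,6-j)·1^(6-j) for j from 2 to 6.
= 36 + (-336) + 756 + (-504) + 84 = 36.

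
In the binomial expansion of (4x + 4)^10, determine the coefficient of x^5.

The general term is C(10,j)·(4x)^j·(4)^(10-j); the x^5 term has j = 5.
C(10,5) = 252.
Coefficient = C(10,5) · 4^5 · 4^5 = 252 · 1024 · 1024 = 264241152.

264241152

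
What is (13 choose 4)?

715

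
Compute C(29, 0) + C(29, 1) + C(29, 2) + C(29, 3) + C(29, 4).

1 + 29 + 406 + 3654 + 23751 = 27841.

27841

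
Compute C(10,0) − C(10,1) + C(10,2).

The partial alternating sum Σ_{k=0}^{2} (−1)^k C(10,k) = (−1)^2 C(9,2) = 36.

36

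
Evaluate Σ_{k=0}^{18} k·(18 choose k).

2359296

Differentiating (1+x)^18 and setting x=1: Σ k·C(18,k) = 18·2^17 = 2359296.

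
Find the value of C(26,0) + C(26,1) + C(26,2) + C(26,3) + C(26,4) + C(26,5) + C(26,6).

313912

1 + 26 + 325 + 2600 + 14950 + 65780 + 230230 = 313912.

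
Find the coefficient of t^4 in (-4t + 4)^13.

47982837760

The general term is C(13,j)·(-4t)^j·(4)^(13-j); the t^4 term has j = 4.
C(13,4) = 715.
Coefficient = C(13,4) · (-4)^4 · 4^9 = 715 · 256 · 262144 = 47982837760.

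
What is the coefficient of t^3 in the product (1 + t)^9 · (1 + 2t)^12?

Coefficient of t^3 = Σ_{j} C(9,j)·1^j·C(12,3-j)·2^(3-j) for j from 0 to 3.
= 1760 + 2376 + 864 + 84 = 5084.

5084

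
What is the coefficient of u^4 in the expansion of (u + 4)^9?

129024

The general term is C(9,j)·(u)^j·(4)^(9-j); the u^4 term has j = 4.
C(9,4) = 126.
Coefficient = C(9,4) · 4^5 = 126 · 1024 = 129024.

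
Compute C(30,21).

14307150

C(30,21) = C(30,9) by symmetry.
C(30,9) = (30·29·28·27·26·25·24·23·22) / 9! = 5191778592000 / 362880 = 14307150.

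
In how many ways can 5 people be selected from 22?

26334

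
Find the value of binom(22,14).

319770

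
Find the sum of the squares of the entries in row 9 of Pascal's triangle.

Σ C(9,j)² is the coefficient of x^9 in (1+x)^9(1+x)^9 = (1+x)^18, i.e. C(18,9) = 48620.

48620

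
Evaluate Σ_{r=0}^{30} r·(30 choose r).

Since r·C(30,r) = 30·C(29,r−1), the sum is 30·2^29 = 30·536870912 = 16106127360.

16106127360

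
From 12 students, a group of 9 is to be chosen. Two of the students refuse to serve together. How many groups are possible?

All 9-subsets: C(12,9) = 220. Those containing both fixed elements: C(10,7) = 120.
220 − 120 = 100.

100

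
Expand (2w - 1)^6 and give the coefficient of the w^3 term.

-160

The general term is C(6,j)·(2w)^j·(-1)^(6-j); the w^3 term has j = 3.
C(6,3) = 20.
Coefficient = C(6,3) · 2^3 · (-1)^3 = 20 · 8 · (-1) = -160.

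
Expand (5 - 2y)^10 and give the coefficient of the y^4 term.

52500000

The general term is C(10,j)·(5)^j·(-2y)^(10-j); the y^4 term has j = 6.
C(10,6) = 210.
Coefficient = C(10,6) · 5^6 · (-2)^4 = 210 · 15625 · 16 = 52500000.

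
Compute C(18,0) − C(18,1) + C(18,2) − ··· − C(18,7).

The partial alternating sum Σ_{k=0}^{7} (−1)^k C(18,k) = (−1)^7 C(17,7) = -19448.

-19448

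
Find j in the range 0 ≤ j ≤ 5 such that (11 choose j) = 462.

5

C(11,j) increases on 0 ≤ j ≤ 5. C(11,4) = 330 and C(11,5) = 462, so j = 5.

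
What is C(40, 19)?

C(40,19) = (40·39·38·37·36·35·34·33·32·31·30·29·28·27·26·25·24·23·22) / 19! = 15969861751731289590988800000 / 121645100408832000 = 131282408400.

131282408400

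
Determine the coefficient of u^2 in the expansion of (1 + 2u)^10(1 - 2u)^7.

Coefficient of u^2 = Σ_{j} C(10,j)·2^j·C(7,2-j)·(-2)^(2-j) for j from 0 to 2.
= 84 + (-280) + 180 = -16.

-16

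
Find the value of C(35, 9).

C(35,9) = (35·34·33·32·31·30·29·28·27) / 9! = 25622035084800 / 362880 = 70607460.

70607460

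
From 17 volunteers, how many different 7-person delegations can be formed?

19448

This is C(17,7) = 19448.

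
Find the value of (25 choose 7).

480700

C(25,7) = (25·24·23·22·21·20·19) / 7! = 2422728000 / 5040 = 480700.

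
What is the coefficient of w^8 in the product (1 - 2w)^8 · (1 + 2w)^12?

-60928

Coefficient of w^8 = Σ_{j} C(8,j)·(-2)^j·C(12,8-j)·2^(8-j) for j from 0 to 8.
= 126720 + (-1622016) + 6623232 + (-11354112) + 8870400 + (-3153920) + 473088 + (-24576) + 256 = -60928.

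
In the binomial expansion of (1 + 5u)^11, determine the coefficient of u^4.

The general term is C(11,j)·(1)^j·(5u)^(11-j); the u^4 term has j = 7.
C(11,7) = 330.
Coefficient = C(11,7) · 5^4 = 330 · 625 = 206250.

206250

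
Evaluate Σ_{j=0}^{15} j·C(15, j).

Since j·C(15,j) = 15·C(14,j−1), the sum is 15·2^14 = 15·16384 = 245760.

245760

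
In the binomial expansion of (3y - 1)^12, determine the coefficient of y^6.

673596

The general term is C(12,j)·(3y)^j·(-1)^(12-j); the y^6 term has j = 6.
C(12,6) = 924.
Coefficient = C(12,6) · 3^6 = 924 · 729 = 673596.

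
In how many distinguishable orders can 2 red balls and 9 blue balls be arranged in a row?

Choose positions for the red balls: C(11,2) = 55.

55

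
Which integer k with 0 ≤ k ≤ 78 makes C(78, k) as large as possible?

39

C(78,k) is maximized at k = 78/2 = 39.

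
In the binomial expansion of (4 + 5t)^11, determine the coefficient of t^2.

The general term is C(11,j)·(4)^j·(5t)^(11-j); the t^2 term has j = 9.
C(11,9) = 55.
Coefficient = C(11,9) · 4^9 · 5^2 = 55 · 262144 · 25 = 360448000.

360448000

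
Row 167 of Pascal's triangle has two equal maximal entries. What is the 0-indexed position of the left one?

83

For odd n = 167, C(167,i) peaks at i = (n−1)/2 and (n+1)/2; the smaller is 83.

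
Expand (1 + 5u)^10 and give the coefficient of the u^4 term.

131250

The general term is C(10,j)·(1)^j·(5u)^(10-j); the u^4 term has j = 6.
C(10,6) = 210.
Coefficient = C(10,6) · 5^4 = 210 · 625 = 131250.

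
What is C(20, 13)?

77520

C(20,13) = C(20,7) by symmetry.
C(20,7) = (20·19·18·17·16·15·14) / 7! = 390700800 / 5040 = 77520.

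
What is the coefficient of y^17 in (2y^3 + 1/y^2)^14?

General term: C(14,j)·(2y^3)^j·(1/y^2)^(14-j), with y-exponent 3j − 2(14−j) = 5j − 28.
Set 5j − 28 = 17: j = 9.
C(14,9) = 2002; 2^9 = 512; 1^5 = 1.
Coefficient = 2002 · 512 · 1 = 1025024.

1025024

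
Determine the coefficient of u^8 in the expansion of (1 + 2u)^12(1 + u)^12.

Coefficient of u^8 = Σ_{j} C(12,j)·2^j·C(12,8-j)·1^(8-j) for j from 0 to 8.
= 495 + 19008 + 243936 + 1393920 + 3920400 + 5575680 + 3902976 + 1216512 + 126720 = 16399647.

16399647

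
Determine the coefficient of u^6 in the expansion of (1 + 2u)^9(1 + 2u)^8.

792064

(1 + 2u)^9(1 + 2u)^8 = (1 + 2u)^17, so the coefficient of u^6 is C(17,6)·2^6 = 12376·64 = 792064.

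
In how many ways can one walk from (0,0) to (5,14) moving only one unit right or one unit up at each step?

11628

Each path is a sequence of 19 steps with 5 rights: C(19,5) = 11628.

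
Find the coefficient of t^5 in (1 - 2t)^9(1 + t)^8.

Coefficient of t^5 = Σ_{j} C(9,j)·(-2)^j·C(8,5-j)·1^(5-j) for j from 0 to 5.
= 56 + (-1260) + 8064 + (-18816) + 16128 + (-4032) = 140.

140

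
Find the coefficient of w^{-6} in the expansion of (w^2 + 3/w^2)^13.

8444007

General term: C(13,j)·(w^2)^j·(3/w^2)^(13-j), with w-exponent 2j − 2(13−j) = 4j − 26.
Set 4j − 26 = -6: j = 5.
C(13,5) = 1287; 1^5 = 1; 3^8 = 6561.
Coefficient = 1287 · 1 · 6561 = 8444007.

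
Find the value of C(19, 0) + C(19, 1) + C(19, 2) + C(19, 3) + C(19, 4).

1 + 19 + 171 + 969 + 3876 = 5036.

5036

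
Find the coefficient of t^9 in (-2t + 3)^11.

The general term is C(11,j)·(-2t)^j·(3)^(11-j); the t^9 term has j = 9.
C(11,9) = 55.
Coefficient = C(11,9) · (-2)^9 · 3^2 = 55 · (-512) · 9 = -253440.

-253440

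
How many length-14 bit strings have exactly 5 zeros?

2002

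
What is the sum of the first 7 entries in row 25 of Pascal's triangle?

245506

1 + 25 + 300 + 2300 + 12650 + 53130 + 177100 = 245506.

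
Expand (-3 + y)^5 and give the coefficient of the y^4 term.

The general term is C(5,j)·(-3)^j·(y)^(5-j); the y^4 term has j = 1.
C(5,1) = 5.
Coefficient = C(5,1) · (-3)^1 = 5 · (-3) = -15.

-15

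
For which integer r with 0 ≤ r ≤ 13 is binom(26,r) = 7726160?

11

C(26,r) increases on 0 ≤ r ≤ 13. C(26,10) = 5311735 and C(26,11) = 7726160, so r = 11.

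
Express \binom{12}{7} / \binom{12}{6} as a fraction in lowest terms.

6/7

C(n,k+1)/C(n,k) = (n−k)/(k+1) = (12−6)/(6+1) = 6/7.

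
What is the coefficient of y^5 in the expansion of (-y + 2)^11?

-29568

The general term is C(11,j)·(-y)^j·(2)^(11-j); the y^5 term has j = 5.
C(11,5) = 462.
Coefficient = C(11,5) · (-1)^5 · 2^6 = 462 · (-1) · 64 = -29568.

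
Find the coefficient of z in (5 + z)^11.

107421875

The general term is C(11,j)·(5)^j·(z)^(11-j); the z^1 term has j = 10.
C(11,10) = 11.
Coefficient = C(11,10) · 5^10 = 11 · 9765625 = 107421875.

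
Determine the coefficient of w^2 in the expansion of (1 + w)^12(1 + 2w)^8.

Coefficient of w^2 = Σ_{j} C(12,j)·1^j·C(8,2-j)·2^(2-j) for j from 0 to 2.
= 112 + 192 + 66 = 370.

370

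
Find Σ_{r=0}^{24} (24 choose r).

Setting x = 1 in (1+x)^24 gives Σ C(24,r) = 2^24 = 16777216.

16777216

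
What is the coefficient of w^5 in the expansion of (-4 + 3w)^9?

7838208

The general term is C(9,j)·(-4)^j·(3w)^(9-j); the w^5 term has j = 4.
C(9,4) = 126.
Coefficient = C(9,4) · (-4)^4 · 3^5 = 126 · 256 · 243 = 7838208.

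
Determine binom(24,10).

C(24,10) = (24·23·22·21·20·19·18·17·16·15) / 10! = 7117005772800 / 3628800 = 1961256.

1961256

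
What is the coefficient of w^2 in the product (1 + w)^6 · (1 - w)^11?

Coefficient of w^2 = Σ_{j} C(6,j)·1^j·C(11,2-j)·(-1)^(2-j) for j from 0 to 2.
= 55 + (-66) + 15 = 4.

4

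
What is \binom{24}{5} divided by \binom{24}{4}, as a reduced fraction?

4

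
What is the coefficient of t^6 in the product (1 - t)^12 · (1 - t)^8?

Coefficient of t^6 = Σ_{j} C(12,j)·(-1)^j·C(8,6-j)·(-1)^(6-j) for j from 0 to 6.
= 28 + 672 + 4620 + 12320 + 13860 + 6336 + 924 = 38760.

38760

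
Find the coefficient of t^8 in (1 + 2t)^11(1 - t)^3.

Coefficient of t^8 = Σ_{j} C(11,j)·2^j·C(3,8-j)·(-1)^(8-j) for j from 5 to 8.
= (-14784) + 88704 + (-126720) + 42240 = -10560.

-10560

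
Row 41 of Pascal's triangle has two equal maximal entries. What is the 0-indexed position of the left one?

20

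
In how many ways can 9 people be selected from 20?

167960

This is C(20,9) = 167960.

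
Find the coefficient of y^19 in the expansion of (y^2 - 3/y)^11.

General term: C(11,j)·(y^2)^j·(-3/y)^(11-j), with y-exponent 2j − 1(11−j) = 3j − 11.
Set 3j − 11 = 19: j = 10.
C(11,10) = 11; 1^10 = 1; (-3)^1 = -3.
Coefficient = 11 · 1 · (-3) = -33.

-33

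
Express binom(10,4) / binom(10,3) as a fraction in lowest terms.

7/4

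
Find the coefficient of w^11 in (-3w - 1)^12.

The general term is C(12,j)·(-3w)^j·(-1)^(12-j); the w^11 term has j = 11.
C(12,11) = 12.
Coefficient = C(12,11) · (-3)^11 · (-1)^1 = 12 · (-177147) · (-1) = 2125764.

2125764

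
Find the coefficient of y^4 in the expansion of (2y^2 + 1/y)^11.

14784

General term: C(11,j)·(2y^2)^j·(1/y)^(11-j), with y-exponent 2j − 1(11−j) = 3j − 11.
Set 3j − 11 = 4: j = 5.
C(11,5) = 462; 2^5 = 32; 1^6 = 1.
Coefficient = 462 · 32 · 1 = 14784.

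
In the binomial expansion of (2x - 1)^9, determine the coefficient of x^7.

The general term is C(9,j)·(2x)^j·(-1)^(9-j); the x^7 term has j = 7.
C(9,7) = 36.
Coefficient = C(9,7) · 2^7 = 36 · 128 = 4608.

4608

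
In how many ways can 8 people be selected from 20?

125970

This is C(20,8) = 125970.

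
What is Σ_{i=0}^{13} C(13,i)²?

10400600

Σ C(13,i)² is the coefficient of x^13 in (1+x)^13(1+x)^13 = (1+x)^26, i.e. C(26,13) = 10400600.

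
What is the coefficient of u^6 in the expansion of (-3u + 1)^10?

The general term is C(10,j)·(-3u)^j·(1)^(10-j); the u^6 term has j = 6.
C(10,6) = 210.
Coefficient = C(10,6) · (-3)^6 = 210 · 729 = 153090.

153090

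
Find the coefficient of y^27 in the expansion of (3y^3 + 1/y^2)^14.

64481508

General term: C(14,j)·(3y^3)^j·(1/y^2)^(14-j), with y-exponent 3j − 2(14−j) = 5j − 28.
Set 5j − 28 = 27: j = 11.
C(14,11) = 364; 3^11 = 177147; 1^3 = 1.
Coefficient = 364 · 177147 · 1 = 64481508.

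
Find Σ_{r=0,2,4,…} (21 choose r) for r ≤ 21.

1048576

Half of (1+1)^21 + (1−1)^21 gives the even-index sum: 2^20 = 1048576.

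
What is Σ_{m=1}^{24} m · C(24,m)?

Since m·C(24,m) = 24·C(23,m−1), the sum is 24·2^23 = 24·8388608 = 201326592.

201326592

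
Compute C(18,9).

48620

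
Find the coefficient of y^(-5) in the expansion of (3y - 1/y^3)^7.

-2835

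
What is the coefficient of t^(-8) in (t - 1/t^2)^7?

-21

General term: C(7,j)·(t)^j·(-1/t^2)^(7-j), with t-exponent 1j − 2(7−j) = 3j − 14.
Set 3j − 14 = -8: j = 2.
C(7,2) = 21; 1^2 = 1; (-1)^5 = -1.
Coefficient = 21 · 1 · (-1) = -21.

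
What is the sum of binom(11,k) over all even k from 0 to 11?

1024

Half of (1+1)^11 + (1−1)^11 gives the even-index sum: 2^10 = 1024.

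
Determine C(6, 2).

15

C(6,2) = (6·5) / 2! = 30 / 2 = 15.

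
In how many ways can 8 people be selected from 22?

319770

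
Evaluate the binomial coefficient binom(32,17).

565722720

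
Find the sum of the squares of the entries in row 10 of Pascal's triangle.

184756

Σ C(10,k)² is the coefficient of x^10 in (1+x)^10(1+x)^10 = (1+x)^20, i.e. C(20,10) = 184756.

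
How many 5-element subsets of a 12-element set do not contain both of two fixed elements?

All 5-subsets: C(12,5) = 792. Those containing both fixed elements: C(10,3) = 120.
792 − 120 = 672.

672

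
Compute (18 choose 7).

31824

C(18,7) = (18·17·16·15·14·13·12) / 7! = 160392960 / 5040 = 31824.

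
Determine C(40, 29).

C(40,29) = C(40,11) by symmetry.
C(40,11) = (40·39·38·37·36·35·34·33·32·31·30) / 11! = 92279715720192000 / 39916800 = 2311801440.

2311801440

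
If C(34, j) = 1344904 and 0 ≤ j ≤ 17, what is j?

6

C(34,j) increases on 0 ≤ j ≤ 17. C(34,5) = 278256 and C(34,6) = 1344904, so j = 6.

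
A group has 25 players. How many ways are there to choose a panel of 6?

This is C(25,6) = 177100.

177100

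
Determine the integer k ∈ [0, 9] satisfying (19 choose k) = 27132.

6

C(19,k) increases on 0 ≤ k ≤ 9. C(19,5) = 11628 and C(19,6) = 27132, so k = 6.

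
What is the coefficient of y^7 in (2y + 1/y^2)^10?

5120

General term: C(10,j)·(2y)^j·(1/y^2)^(10-j), with y-exponent 1j − 2(10−j) = 3j − 20.
Set 3j − 20 = 7: j = 9.
C(10,9) = 10; 2^9 = 512; 1^1 = 1.
Coefficient = 10 · 512 · 1 = 5120.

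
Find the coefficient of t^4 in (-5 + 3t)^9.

-31893750

The general term is C(9,j)·(-5)^j·(3t)^(9-j); the t^4 term has j = 5.
C(9,5) = 126.
Coefficient = C(9,5) · (-5)^5 · 3^4 = 126 · (-3125) · 81 = -31893750.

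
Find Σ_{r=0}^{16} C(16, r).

65536

The entries of row 16 sum to 2^16 = 65536.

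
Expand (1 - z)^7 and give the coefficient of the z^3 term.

-35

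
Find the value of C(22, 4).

7315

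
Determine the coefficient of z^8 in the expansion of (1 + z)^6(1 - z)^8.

-5

Coefficient of z^8 = Σ_{j} C(6,j)·1^j·C(8,8-j)·(-1)^(8-j) for j from 0 to 6.
= 1 + (-48) + 420 + (-1120) + 1050 + (-336) + 28 = -5.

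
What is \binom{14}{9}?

2002

C(14,9) = C(14,5) by symmetry.
C(14,5) = (14·13·12·11·10) / 5! = 240240 / 120 = 2002.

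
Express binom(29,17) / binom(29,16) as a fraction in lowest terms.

13/17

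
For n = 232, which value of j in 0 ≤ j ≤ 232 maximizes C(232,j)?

116

C(232,j) is maximized at j = 232/2 = 116.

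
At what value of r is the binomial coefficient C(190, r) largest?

95

C(190,r) is maximized at r = 190/2 = 95.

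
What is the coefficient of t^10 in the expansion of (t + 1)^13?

The general term is C(13,j)·(t)^j·(1)^(13-j); the t^10 term has j = 10.
C(13,10) = 286.
Coefficient = C(13,10) = 286.

286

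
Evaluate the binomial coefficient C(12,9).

C(12,9) = C(12,3) by symmetry.
C(12,3) = (12·11·10) / 3! = 1320 / 6 = 220.

220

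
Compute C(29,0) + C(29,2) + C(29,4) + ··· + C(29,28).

268435456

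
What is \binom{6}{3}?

C(6,3) = (6·5·4) / 3! = 120 / 6 = 20.

20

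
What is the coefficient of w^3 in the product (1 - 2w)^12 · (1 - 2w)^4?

Coefficient of w^3 = Σ_{j} C(12,j)·(-2)^j·C(4,3-j)·(-2)^(3-j) for j from 0 to 3.
= (-32) + (-576) + (-2112) + (-1760) = -4480.

-4480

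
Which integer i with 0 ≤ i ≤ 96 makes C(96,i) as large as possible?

C(96,i) is maximized at i = 96/2 = 48.

48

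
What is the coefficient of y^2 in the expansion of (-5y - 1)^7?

-525

The general term is C(7,j)·(-5y)^j·(-1)^(7-j); the y^2 term has j = 2.
C(7,2) = 21.
Coefficient = C(7,2) · (-5)^2 · (-1)^5 = 21 · 25 · (-1) = -525.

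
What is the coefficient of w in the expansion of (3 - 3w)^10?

-590490

The general term is C(10,j)·(3)^j·(-3w)^(10-j); the w^1 term has j = 9.
C(10,9) = 10.
Coefficient = C(10,9) · 3^9 · (-3)^1 = 10 · 19683 · (-3) = -590490.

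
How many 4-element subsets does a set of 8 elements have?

C(8,4) = (8·7·6·5) / 4! = 1680 / 24 = 70.

70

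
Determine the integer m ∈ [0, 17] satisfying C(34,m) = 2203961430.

C(34,m) increases on 0 ≤ m ≤ 17. C(34,15) = 1855967520 and C(34,16) = 2203961430, so m = 16.

16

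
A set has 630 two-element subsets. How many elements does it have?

36

n(n−1)/2 = 630 ⇒ n(n−1) = 1260. Since 36·35 = 1260, n = 36.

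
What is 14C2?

91

C(14,2) = (14·13) / 2! = 182 / 2 = 91.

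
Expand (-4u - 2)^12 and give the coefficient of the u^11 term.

The general term is C(12,j)·(-4u)^j·(-2)^(12-j); the u^11 term has j = 11.
C(12,11) = 12.
Coefficient = C(12,11) · (-4)^11 · (-2)^1 = 12 · (-4194304) · (-2) = 100663296.

100663296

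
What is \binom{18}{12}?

18564

C(18,12) = C(18,6) by symmetry.
C(18,6) = (18·17·16·15·14·13) / 6! = 13366080 / 720 = 18564.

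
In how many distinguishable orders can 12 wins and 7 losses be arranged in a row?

Choose positions for the wins: C(19,12) = 50388.

50388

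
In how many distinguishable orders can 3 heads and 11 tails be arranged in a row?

Choose positions for the heads: C(14,3) = 364.

364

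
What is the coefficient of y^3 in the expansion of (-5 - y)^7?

-21875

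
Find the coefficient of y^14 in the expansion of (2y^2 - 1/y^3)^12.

67584

General term: C(12,j)·(2y^2)^j·(-1/y^3)^(12-j), with y-exponent 2j − 3(12−j) = 5j − 36.
Set 5j − 36 = 14: j = 10.
C(12,10) = 66; 2^10 = 1024; (-1)^2 = 1.
Coefficient = 66 · 1024 · 1 = 67584.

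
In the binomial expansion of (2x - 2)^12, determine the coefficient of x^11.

The general term is C(12,j)·(2x)^j·(-2)^(12-j); the x^11 term has j = 11.
C(12,11) = 12.
Coefficient = C(12,11) · 2^11 · (-2)^1 = 12 · 2048 · (-2) = -49152.

-49152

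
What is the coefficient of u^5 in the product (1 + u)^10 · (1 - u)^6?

36

Coefficient of u^5 = Σ_{j} C(10,j)·1^j·C(6,5-j)·(-1)^(5-j) for j from 0 to 5.
= (-6) + 150 + (-900) + 1800 + (-1260) + 252 = 36.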